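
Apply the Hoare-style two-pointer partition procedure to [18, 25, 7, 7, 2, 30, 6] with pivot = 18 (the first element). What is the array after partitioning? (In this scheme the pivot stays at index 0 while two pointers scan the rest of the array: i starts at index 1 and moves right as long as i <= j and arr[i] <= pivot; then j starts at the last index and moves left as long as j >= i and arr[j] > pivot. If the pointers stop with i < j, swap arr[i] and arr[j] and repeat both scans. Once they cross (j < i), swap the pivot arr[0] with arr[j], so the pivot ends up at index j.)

Hoare-style two-pointer partition with pivot = 18:

Initial array: [18, 25, 7, 7, 2, 30, 6]

Pointers start at i = 1, j = 6.
i stops at index 1 (arr[1]=25 > 18), j stops at index 6 (arr[6]=6 <= 18): swap arr[1] and arr[6], array becomes [18, 6, 7, 7, 2, 30, 25]
i ends at 5, j ends at 4: the pointers have crossed (j < i), so scanning stops.

Swap pivot arr[0] with arr[4] to place pivot at position 4: [2, 6, 7, 7, 18, 30, 25]
Pivot position: 4

After partitioning with pivot 18, the array becomes [2, 6, 7, 7, 18, 30, 25]. The pivot is placed at index 4. All elements to the left of the pivot are <= 18, and all elements to the right are > 18.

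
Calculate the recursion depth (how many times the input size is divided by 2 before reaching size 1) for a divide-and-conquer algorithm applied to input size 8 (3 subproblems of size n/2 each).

For divide and conquer with division factor 2:

Problem sizes at each level:
Level 0: 8
Level 1: 4
Level 2: 2
Level 3: 1

The root is level 0 and the size-1 base case is level 3 (the tree spans levels 0 through 3, i.e. 4 levels counting the root), so the depth is the number of divisions: log_2(8) = 3

The recursion tree depth is log_2(8) = 3. At each level, the problem size is divided by 2, so it takes 3 divisions to reduce to a base case of size 1. The algorithm makes 3 recursive calls at each level.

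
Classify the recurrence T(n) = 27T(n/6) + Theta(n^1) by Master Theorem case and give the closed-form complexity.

Master Theorem for T(n) = 27T(n/6) + O(n^1):

a = 27, b = 6, c = 1
log_b(a) = log_6(27) = 1.8394

Case 1: c = 1 < log_6(27) = 1.8394
T(n) = O(n^(log_6 27))

For T(n) = 27T(n/6) + O(n^1): log_6(27) = 1.8394. This is Case 1 of the Master Theorem (c < log_b(a), work dominated by leaves), giving O(n^(log_6 27)).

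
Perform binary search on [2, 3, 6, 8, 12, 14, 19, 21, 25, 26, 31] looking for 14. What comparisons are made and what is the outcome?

Binary search for 14 in [2, 3, 6, 8, 12, 14, 19, 21, 25, 26, 31]:

lo=0, hi=10, mid=5, arr[mid]=14 -> Found target at index 5!

Binary search finds 14 at index 5 after 1 comparisons. The search repeatedly halves the search space by comparing with the middle element.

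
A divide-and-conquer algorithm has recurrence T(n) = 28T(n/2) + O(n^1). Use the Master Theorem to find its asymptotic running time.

Master Theorem for T(n) = 28T(n/2) + O(n^1):

a = 28, b = 2, c = 1
log_b(a) = log_2(28) = 4.8074

Case 1: c = 1 < log_2(28) = 4.8074
T(n) = O(n^(log_2 28))

For T(n) = 28T(n/2) + O(n^1): log_2(28) = 4.8074. This is Case 1 of the Master Theorem (c < log_b(a), work dominated by leaves), giving O(n^(log_2 28)).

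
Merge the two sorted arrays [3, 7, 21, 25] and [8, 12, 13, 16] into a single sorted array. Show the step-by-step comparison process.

Merging process:

Compare 3 vs 8: take 3 from left. Merged: [3]
Compare 7 vs 8: take 7 from left. Merged: [3, 7]
Compare 21 vs 8: take 8 from right. Merged: [3, 7, 8]
Compare 21 vs 12: take 12 from right. Merged: [3, 7, 8, 12]
Compare 21 vs 13: take 13 from right. Merged: [3, 7, 8, 12, 13]
Compare 21 vs 16: take 16 from right. Merged: [3, 7, 8, 12, 13, 16]
Append remaining from left: [21, 25]. Merged: [3, 7, 8, 12, 13, 16, 21, 25]

Final merged array: [3, 7, 8, 12, 13, 16, 21, 25]
Total comparisons: 6

The merged array is [3, 7, 8, 12, 13, 16, 21, 25], requiring 6 comparisons. The merge step runs in O(n) time where n is the total number of elements.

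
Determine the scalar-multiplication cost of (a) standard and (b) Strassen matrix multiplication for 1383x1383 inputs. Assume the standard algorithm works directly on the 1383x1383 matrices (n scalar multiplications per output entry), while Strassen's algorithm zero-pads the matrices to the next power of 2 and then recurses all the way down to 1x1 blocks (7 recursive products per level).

Matrix multiplication for 1383x1383 matrices:

Strassen's algorithm requires power-of-2 dimensions. Pad 1383x1383 to 2048x2048 (next power of 2).

Standard algorithm: 1383^3 = 2645248887 multiplications
Strassen's algorithm: 7^(log2(2048)) = 7^11 = 1977326743 multiplications
Savings: 2645248887 - 1977326743 = 667922144 multiplications

Standard: 2645248887 multiplications (1383^3). Strassen: 1977326743 multiplications (7^11, after padding to 2048x2048). Strassen reduces 8 recursive multiplications to 7 at each level.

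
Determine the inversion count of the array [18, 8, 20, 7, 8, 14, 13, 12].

Finding inversions in [18, 8, 20, 7, 8, 14, 13, 12]:

(0, 1): arr[0]=18 > arr[1]=8
(0, 3): arr[0]=18 > arr[3]=7
(0, 4): arr[0]=18 > arr[4]=8
(0, 5): arr[0]=18 > arr[5]=14
(0, 6): arr[0]=18 > arr[6]=13
(0, 7): arr[0]=18 > arr[7]=12
(1, 3): arr[1]=8 > arr[3]=7
(2, 3): arr[2]=20 > arr[3]=7
(2, 4): arr[2]=20 > arr[4]=8
(2, 5): arr[2]=20 > arr[5]=14
(2, 6): arr[2]=20 > arr[6]=13
(2, 7): arr[2]=20 > arr[7]=12
(5, 6): arr[5]=14 > arr[6]=13
(5, 7): arr[5]=14 > arr[7]=12
(6, 7): arr[6]=13 > arr[7]=12

Total inversions: 15

The array has 15 inversion(s): (0,1), (0,3), (0,4), (0,5), (0,6), (0,7), (1,3), (2,3), (2,4), (2,5), (2,6), (2,7), (5,6), (5,7), (6,7). Each pair (i,j) satisfies i < j and arr[i] > arr[j].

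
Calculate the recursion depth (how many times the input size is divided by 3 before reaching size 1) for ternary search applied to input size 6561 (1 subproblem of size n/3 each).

For divide and conquer with division factor 3:

Problem sizes at each level:
Level 0: 6561
Level 1: 2187
Level 2: 729
Level 3: 243
Level 4: 81
Level 5: 27
Level 6: 9
Level 7: 3
Level 8: 1

The root is level 0 and the size-1 base case is level 8 (the tree spans levels 0 through 8, i.e. 9 levels counting the root), so the depth is the number of divisions: log_3(6561) = 8

The recursion tree depth is log_3(6561) = 8. At each level, the problem size is divided by 3, so it takes 8 divisions to reduce to a base case of size 1. The algorithm makes 1 recursive call at each level.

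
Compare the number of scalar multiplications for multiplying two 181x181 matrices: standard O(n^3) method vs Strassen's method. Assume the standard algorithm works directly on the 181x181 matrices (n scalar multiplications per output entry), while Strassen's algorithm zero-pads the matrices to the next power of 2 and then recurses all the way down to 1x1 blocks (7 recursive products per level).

Matrix multiplication for 181x181 matrices:

Strassen's algorithm requires power-of-2 dimensions. Pad 181x181 to 256x256 (next power of 2).

Standard algorithm: 181^3 = 5929741 multiplications
Strassen's algorithm: 7^(log2(256)) = 7^8 = 5764801 multiplications
Savings: 5929741 - 5764801 = 164940 multiplications

Standard: 5929741 multiplications (181^3). Strassen: 5764801 multiplications (7^8, after padding to 256x256). Strassen reduces 8 recursive multiplications to 7 at each level.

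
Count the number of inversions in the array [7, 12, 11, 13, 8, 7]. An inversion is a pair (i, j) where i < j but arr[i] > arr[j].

Finding inversions in [7, 12, 11, 13, 8, 7]:

(1, 2): arr[1]=12 > arr[2]=11
(1, 4): arr[1]=12 > arr[4]=8
(1, 5): arr[1]=12 > arr[5]=7
(2, 4): arr[2]=11 > arr[4]=8
(2, 5): arr[2]=11 > arr[5]=7
(3, 4): arr[3]=13 > arr[4]=8
(3, 5): arr[3]=13 > arr[5]=7
(4, 5): arr[4]=8 > arr[5]=7

Total inversions: 8

The array has 8 inversion(s): (1,2), (1,4), (1,5), (2,4), (2,5), (3,4), (3,5), (4,5). Each pair (i,j) satisfies i < j and arr[i] > arr[j].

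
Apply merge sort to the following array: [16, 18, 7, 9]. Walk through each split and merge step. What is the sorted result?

Merge sort trace:

Split: [16, 18, 7, 9] -> [16, 18] and [7, 9]
  Split: [16, 18] -> [16] and [18]
  Merge: [16] + [18] -> [16, 18]
  Split: [7, 9] -> [7] and [9]
  Merge: [7] + [9] -> [7, 9]
Merge: [16, 18] + [7, 9] -> [7, 9, 16, 18]

Final sorted array: [7, 9, 16, 18]

The merge sort proceeds by recursively splitting the array and merging sorted halves.
After all merges, the sorted array is [7, 9, 16, 18].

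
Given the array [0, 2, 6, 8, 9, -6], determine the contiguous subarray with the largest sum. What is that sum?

Using Kadane's algorithm on [0, 2, 6, 8, 9, -6]:

Scanning through the array:
Position 1 (value 2): max_ending_here = 2, max_so_far = 2
Position 2 (value 6): max_ending_here = 8, max_so_far = 8
Position 3 (value 8): max_ending_here = 16, max_so_far = 16
Position 4 (value 9): max_ending_here = 25, max_so_far = 25
Position 5 (value -6): max_ending_here = 19, max_so_far = 25

Maximum subarray: [0, 2, 6, 8, 9]
Maximum sum: 25

The maximum subarray is [0, 2, 6, 8, 9] with sum 25. This subarray runs from index 0 to index 4.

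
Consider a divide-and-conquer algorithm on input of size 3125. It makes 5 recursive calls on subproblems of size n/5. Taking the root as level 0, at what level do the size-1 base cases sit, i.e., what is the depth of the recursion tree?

For divide and conquer with division factor 5:

Problem sizes at each level:
Level 0: 3125
Level 1: 625
Level 2: 125
Level 3: 25
Level 4: 5
Level 5: 1

The root is level 0 and the size-1 base case is level 5 (the tree spans levels 0 through 5, i.e. 6 levels counting the root), so the depth is the number of divisions: log_5(3125) = 5

The recursion tree depth is log_5(3125) = 5. At each level, the problem size is divided by 5, so it takes 5 divisions to reduce to a base case of size 1. The algorithm makes 5 recursive calls at each level.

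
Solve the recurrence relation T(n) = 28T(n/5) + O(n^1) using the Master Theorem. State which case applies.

Master Theorem for T(n) = 28T(n/5) + O(n^1):

a = 28, b = 5, c = 1
log_b(a) = log_5(28) = 2.0704

Case 1: c = 1 < log_5(28) = 2.0704
T(n) = O(n^(log_5 28))

For T(n) = 28T(n/5) + O(n^1): log_5(28) = 2.0704. This is Case 1 of the Master Theorem (c < log_b(a), work dominated by leaves), giving O(n^(log_5 28)).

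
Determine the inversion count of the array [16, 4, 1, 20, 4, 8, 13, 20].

Finding inversions in [16, 4, 1, 20, 4, 8, 13, 20]:

(0, 1): arr[0]=16 > arr[1]=4
(0, 2): arr[0]=16 > arr[2]=1
(0, 4): arr[0]=16 > arr[4]=4
(0, 5): arr[0]=16 > arr[5]=8
(0, 6): arr[0]=16 > arr[6]=13
(1, 2): arr[1]=4 > arr[2]=1
(3, 4): arr[3]=20 > arr[4]=4
(3, 5): arr[3]=20 > arr[5]=8
(3, 6): arr[3]=20 > arr[6]=13

Total inversions: 9

The array has 9 inversion(s): (0,1), (0,2), (0,4), (0,5), (0,6), (1,2), (3,4), (3,5), (3,6). Each pair (i,j) satisfies i < j and arr[i] > arr[j].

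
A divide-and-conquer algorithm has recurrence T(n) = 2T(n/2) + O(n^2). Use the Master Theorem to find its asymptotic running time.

Master Theorem for T(n) = 2T(n/2) + O(n^2):

a = 2, b = 2, c = 2
log_b(a) = log_2(2) = 1.0000

Case 3: c = 2 > log_2(2) = 1.0000
T(n) = O(n^2) = O(n^2)

For T(n) = 2T(n/2) + O(n^2): log_2(2) = 1.0000. This is Case 3 of the Master Theorem (c > log_b(a), work dominated by root), giving O(n^2).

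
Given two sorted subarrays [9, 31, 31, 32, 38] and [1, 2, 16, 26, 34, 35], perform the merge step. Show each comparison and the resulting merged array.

Merging process:

Compare 9 vs 1: take 1 from right. Merged: [1]
Compare 9 vs 2: take 2 from right. Merged: [1, 2]
Compare 9 vs 16: take 9 from left. Merged: [1, 2, 9]
Compare 31 vs 16: take 16 from right. Merged: [1, 2, 9, 16]
Compare 31 vs 26: take 26 from right. Merged: [1, 2, 9, 16, 26]
Compare 31 vs 34: take 31 from left. Merged: [1, 2, 9, 16, 26, 31]
Compare 31 vs 34: take 31 from left. Merged: [1, 2, 9, 16, 26, 31, 31]
Compare 32 vs 34: take 32 from left. Merged: [1, 2, 9, 16, 26, 31, 31, 32]
Compare 38 vs 34: take 34 from right. Merged: [1, 2, 9, 16, 26, 31, 31, 32, 34]
Compare 38 vs 35: take 35 from right. Merged: [1, 2, 9, 16, 26, 31, 31, 32, 34, 35]
Append remaining from left: [38]. Merged: [1, 2, 9, 16, 26, 31, 31, 32, 34, 35, 38]

Final merged array: [1, 2, 9, 16, 26, 31, 31, 32, 34, 35, 38]
Total comparisons: 10

The merged array is [1, 2, 9, 16, 26, 31, 31, 32, 34, 35, 38], requiring 10 comparisons. The merge step runs in O(n) time where n is the total number of elements.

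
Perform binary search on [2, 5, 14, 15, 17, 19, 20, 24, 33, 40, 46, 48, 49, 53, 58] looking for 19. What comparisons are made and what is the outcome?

Binary search for 19 in [2, 5, 14, 15, 17, 19, 20, 24, 33, 40, 46, 48, 49, 53, 58]:

lo=0, hi=14, mid=7, arr[mid]=24 -> 24 > 19, search left half
lo=0, hi=6, mid=3, arr[mid]=15 -> 15 < 19, search right half
lo=4, hi=6, mid=5, arr[mid]=19 -> Found target at index 5!

Binary search finds 19 at index 5 after 3 comparisons. The search repeatedly halves the search space by comparing with the middle element.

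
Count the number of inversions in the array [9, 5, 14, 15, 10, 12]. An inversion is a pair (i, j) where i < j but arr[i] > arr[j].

Finding inversions in [9, 5, 14, 15, 10, 12]:

(0, 1): arr[0]=9 > arr[1]=5
(2, 4): arr[2]=14 > arr[4]=10
(2, 5): arr[2]=14 > arr[5]=12
(3, 4): arr[3]=15 > arr[4]=10
(3, 5): arr[3]=15 > arr[5]=12

Total inversions: 5

The array has 5 inversion(s): (0,1), (2,4), (2,5), (3,4), (3,5). Each pair (i,j) satisfies i < j and arr[i] > arr[j].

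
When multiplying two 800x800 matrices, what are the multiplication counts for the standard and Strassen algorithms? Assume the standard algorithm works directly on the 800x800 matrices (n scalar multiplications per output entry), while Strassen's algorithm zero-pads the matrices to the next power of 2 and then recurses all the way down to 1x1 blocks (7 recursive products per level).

Matrix multiplication for 800x800 matrices:

Strassen's algorithm requires power-of-2 dimensions. Pad 800x800 to 1024x1024 (next power of 2).

Standard algorithm: 800^3 = 512000000 multiplications
Strassen's algorithm: 7^(log2(1024)) = 7^10 = 282475249 multiplications
Savings: 512000000 - 282475249 = 229524751 multiplications

Standard: 512000000 multiplications (800^3). Strassen: 282475249 multiplications (7^10, after padding to 1024x1024). Strassen reduces 8 recursive multiplications to 7 at each level.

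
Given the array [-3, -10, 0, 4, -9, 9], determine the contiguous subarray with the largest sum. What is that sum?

Using Kadane's algorithm on [-3, -10, 0, 4, -9, 9]:

Scanning through the array:
Position 1 (value -10): max_ending_here = -10, max_so_far = -3
Position 2 (value 0): max_ending_here = 0, max_so_far = 0
Position 3 (value 4): max_ending_here = 4, max_so_far = 4
Position 4 (value -9): max_ending_here = -5, max_so_far = 4
Position 5 (value 9): max_ending_here = 9, max_so_far = 9

Maximum subarray: [9]
Maximum sum: 9

The maximum subarray is [9] with sum 9. This subarray runs from index 5 to index 5.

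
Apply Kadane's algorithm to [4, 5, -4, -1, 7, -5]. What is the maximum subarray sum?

Using Kadane's algorithm on [4, 5, -4, -1, 7, -5]:

Scanning through the array:
Position 1 (value 5): max_ending_here = 9, max_so_far = 9
Position 2 (value -4): max_ending_here = 5, max_so_far = 9
Position 3 (value -1): max_ending_here = 4, max_so_far = 9
Position 4 (value 7): max_ending_here = 11, max_so_far = 11
Position 5 (value -5): max_ending_here = 6, max_so_far = 11

Maximum subarray: [4, 5, -4, -1, 7]
Maximum sum: 11

The maximum subarray is [4, 5, -4, -1, 7] with sum 11. This subarray runs from index 0 to index 4.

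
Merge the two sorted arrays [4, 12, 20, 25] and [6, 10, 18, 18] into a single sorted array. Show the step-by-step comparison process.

Merging process:

Compare 4 vs 6: take 4 from left. Merged: [4]
Compare 12 vs 6: take 6 from right. Merged: [4, 6]
Compare 12 vs 10: take 10 from right. Merged: [4, 6, 10]
Compare 12 vs 18: take 12 from left. Merged: [4, 6, 10, 12]
Compare 20 vs 18: take 18 from right. Merged: [4, 6, 10, 12, 18]
Compare 20 vs 18: take 18 from right. Merged: [4, 6, 10, 12, 18, 18]
Append remaining from left: [20, 25]. Merged: [4, 6, 10, 12, 18, 18, 20, 25]

Final merged array: [4, 6, 10, 12, 18, 18, 20, 25]
Total comparisons: 6

The merged array is [4, 6, 10, 12, 18, 18, 20, 25], requiring 6 comparisons. The merge step runs in O(n) time where n is the total number of elements.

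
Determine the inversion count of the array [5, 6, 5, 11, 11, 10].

Finding inversions in [5, 6, 5, 11, 11, 10]:

(1, 2): arr[1]=6 > arr[2]=5
(3, 5): arr[3]=11 > arr[5]=10
(4, 5): arr[4]=11 > arr[5]=10

Total inversions: 3

The array has 3 inversion(s): (1,2), (3,5), (4,5). Each pair (i,j) satisfies i < j and arr[i] > arr[j].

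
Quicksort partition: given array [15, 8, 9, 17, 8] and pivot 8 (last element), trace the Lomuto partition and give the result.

Lomuto partition with pivot = 8:

Initial array: [15, 8, 9, 17, 8]

arr[0]=15 > 8: no swap
arr[1]=8 <= 8: swap with position 0, array becomes [8, 15, 9, 17, 8]
arr[2]=9 > 8: no swap
arr[3]=17 > 8: no swap

Place pivot at position 1: [8, 8, 9, 17, 15]
Pivot position: 1

After partitioning with pivot 8, the array becomes [8, 8, 9, 17, 15]. The pivot is placed at index 1. All elements to the left of the pivot are <= 8, and all elements to the right are > 8.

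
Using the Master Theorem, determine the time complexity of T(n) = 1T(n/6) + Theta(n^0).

Master Theorem for T(n) = 1T(n/6) + O(n^0):

a = 1, b = 6, c = 0
log_b(a) = log_6(1) = 0.0000

Case 2: c = 0 = log_6(1) = 0.0000
T(n) = O(n^0 log n) = O(log n)

For T(n) = 1T(n/6) + O(n^0): log_6(1) = 0.0000. This is Case 2 of the Master Theorem (c = log_b(a), equal work at all levels), giving O(log n).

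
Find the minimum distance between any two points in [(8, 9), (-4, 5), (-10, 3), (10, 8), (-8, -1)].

Computing all pairwise distances among 5 points:

d((8, 9), (-4, 5)) = 12.6491
d((8, 9), (-10, 3)) = 18.9737
d((8, 9), (10, 8)) = 2.2361 <-- minimum
d((8, 9), (-8, -1)) = 18.868
d((-4, 5), (-10, 3)) = 6.3246
d((-4, 5), (10, 8)) = 14.3178
d((-4, 5), (-8, -1)) = 7.2111
d((-10, 3), (10, 8)) = 20.6155
d((-10, 3), (-8, -1)) = 4.4721
d((10, 8), (-8, -1)) = 20.1246

Closest pair: (8, 9) and (10, 8) with distance 2.2361

The closest pair is (8, 9) and (10, 8) with Euclidean distance 2.2361. For 5 points, brute-force pairwise comparison is shown above. For large n, the divide-and-conquer algorithm (sort by x, recurse on halves, check the dividing strip) achieves O(n log n).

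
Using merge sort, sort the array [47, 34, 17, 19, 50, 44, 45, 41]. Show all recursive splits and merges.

Merge sort trace:

Split: [47, 34, 17, 19, 50, 44, 45, 41] -> [47, 34, 17, 19] and [50, 44, 45, 41]
  Split: [47, 34, 17, 19] -> [47, 34] and [17, 19]
    Split: [47, 34] -> [47] and [34]
    Merge: [47] + [34] -> [34, 47]
    Split: [17, 19] -> [17] and [19]
    Merge: [17] + [19] -> [17, 19]
  Merge: [34, 47] + [17, 19] -> [17, 19, 34, 47]
  Split: [50, 44, 45, 41] -> [50, 44] and [45, 41]
    Split: [50, 44] -> [50] and [44]
    Merge: [50] + [44] -> [44, 50]
    Split: [45, 41] -> [45] and [41]
    Merge: [45] + [41] -> [41, 45]
  Merge: [44, 50] + [41, 45] -> [41, 44, 45, 50]
Merge: [17, 19, 34, 47] + [41, 44, 45, 50] -> [17, 19, 34, 41, 44, 45, 47, 50]

Final sorted array: [17, 19, 34, 41, 44, 45, 47, 50]

The merge sort proceeds by recursively splitting the array and merging sorted halves.
After all merges, the sorted array is [17, 19, 34, 41, 44, 45, 47, 50].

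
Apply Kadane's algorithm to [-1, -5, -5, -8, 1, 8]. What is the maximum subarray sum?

Using Kadane's algorithm on [-1, -5, -5, -8, 1, 8]:

Scanning through the array:
Position 1 (value -5): max_ending_here = -5, max_so_far = -1
Position 2 (value -5): max_ending_here = -5, max_so_far = -1
Position 3 (value -8): max_ending_here = -8, max_so_far = -1
Position 4 (value 1): max_ending_here = 1, max_so_far = 1
Position 5 (value 8): max_ending_here = 9, max_so_far = 9

Maximum subarray: [1, 8]
Maximum sum: 9

The maximum subarray is [1, 8] with sum 9. This subarray runs from index 4 to index 5.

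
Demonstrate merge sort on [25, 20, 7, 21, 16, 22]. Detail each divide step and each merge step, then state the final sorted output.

Merge sort trace:

Split: [25, 20, 7, 21, 16, 22] -> [25, 20, 7] and [21, 16, 22]
  Split: [25, 20, 7] -> [25] and [20, 7]
    Split: [20, 7] -> [20] and [7]
    Merge: [20] + [7] -> [7, 20]
  Merge: [25] + [7, 20] -> [7, 20, 25]
  Split: [21, 16, 22] -> [21] and [16, 22]
    Split: [16, 22] -> [16] and [22]
    Merge: [16] + [22] -> [16, 22]
  Merge: [21] + [16, 22] -> [16, 21, 22]
Merge: [7, 20, 25] + [16, 21, 22] -> [7, 16, 20, 21, 22, 25]

Final sorted array: [7, 16, 20, 21, 22, 25]

The merge sort proceeds by recursively splitting the array and merging sorted halves.
After all merges, the sorted array is [7, 16, 20, 21, 22, 25].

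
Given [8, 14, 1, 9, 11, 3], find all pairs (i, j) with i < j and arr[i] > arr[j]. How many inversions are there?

Finding inversions in [8, 14, 1, 9, 11, 3]:

(0, 2): arr[0]=8 > arr[2]=1
(0, 5): arr[0]=8 > arr[5]=3
(1, 2): arr[1]=14 > arr[2]=1
(1, 3): arr[1]=14 > arr[3]=9
(1, 4): arr[1]=14 > arr[4]=11
(1, 5): arr[1]=14 > arr[5]=3
(3, 5): arr[3]=9 > arr[5]=3
(4, 5): arr[4]=11 > arr[5]=3

Total inversions: 8

The array has 8 inversion(s): (0,2), (0,5), (1,2), (1,3), (1,4), (1,5), (3,5), (4,5). Each pair (i,j) satisfies i < j and arr[i] > arr[j].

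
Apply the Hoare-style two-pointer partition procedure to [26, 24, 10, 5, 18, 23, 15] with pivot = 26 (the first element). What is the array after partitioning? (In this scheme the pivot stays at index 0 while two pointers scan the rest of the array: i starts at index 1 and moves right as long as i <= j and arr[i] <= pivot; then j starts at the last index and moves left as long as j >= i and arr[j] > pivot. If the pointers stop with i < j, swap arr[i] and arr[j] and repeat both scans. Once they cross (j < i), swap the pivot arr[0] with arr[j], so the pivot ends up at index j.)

Hoare-style two-pointer partition with pivot = 26:

Initial array: [26, 24, 10, 5, 18, 23, 15]

Pointers start at i = 1, j = 6.
i ends at 7, j ends at 6: the pointers have crossed (j < i), so scanning stops.

Swap pivot arr[0] with arr[6] to place pivot at position 6: [15, 24, 10, 5, 18, 23, 26]
Pivot position: 6

After partitioning with pivot 26, the array becomes [15, 24, 10, 5, 18, 23, 26]. The pivot is placed at index 6. All elements to the left of the pivot are <= 26, and all elements to the right are > 26.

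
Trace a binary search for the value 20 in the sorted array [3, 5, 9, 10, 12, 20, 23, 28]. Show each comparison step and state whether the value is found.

Binary search for 20 in [3, 5, 9, 10, 12, 20, 23, 28]:

lo=0, hi=7, mid=3, arr[mid]=10 -> 10 < 20, search right half
lo=4, hi=7, mid=5, arr[mid]=20 -> Found target at index 5!

Binary search finds 20 at index 5 after 2 comparisons. The search repeatedly halves the search space by comparing with the middle element.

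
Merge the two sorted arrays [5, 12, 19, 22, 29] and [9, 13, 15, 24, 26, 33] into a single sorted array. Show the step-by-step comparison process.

Merging process:

Compare 5 vs 9: take 5 from left. Merged: [5]
Compare 12 vs 9: take 9 from right. Merged: [5, 9]
Compare 12 vs 13: take 12 from left. Merged: [5, 9, 12]
Compare 19 vs 13: take 13 from right. Merged: [5, 9, 12, 13]
Compare 19 vs 15: take 15 from right. Merged: [5, 9, 12, 13, 15]
Compare 19 vs 24: take 19 from left. Merged: [5, 9, 12, 13, 15, 19]
Compare 22 vs 24: take 22 from left. Merged: [5, 9, 12, 13, 15, 19, 22]
Compare 29 vs 24: take 24 from right. Merged: [5, 9, 12, 13, 15, 19, 22, 24]
Compare 29 vs 26: take 26 from right. Merged: [5, 9, 12, 13, 15, 19, 22, 24, 26]
Compare 29 vs 33: take 29 from left. Merged: [5, 9, 12, 13, 15, 19, 22, 24, 26, 29]
Append remaining from right: [33]. Merged: [5, 9, 12, 13, 15, 19, 22, 24, 26, 29, 33]

Final merged array: [5, 9, 12, 13, 15, 19, 22, 24, 26, 29, 33]
Total comparisons: 10

The merged array is [5, 9, 12, 13, 15, 19, 22, 24, 26, 29, 33], requiring 10 comparisons. The merge step runs in O(n) time where n is the total number of elements.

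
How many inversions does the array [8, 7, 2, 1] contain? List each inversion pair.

Finding inversions in [8, 7, 2, 1]:

(0, 1): arr[0]=8 > arr[1]=7
(0, 2): arr[0]=8 > arr[2]=2
(0, 3): arr[0]=8 > arr[3]=1
(1, 2): arr[1]=7 > arr[2]=2
(1, 3): arr[1]=7 > arr[3]=1
(2, 3): arr[2]=2 > arr[3]=1

Total inversions: 6

The array has 6 inversion(s): (0,1), (0,2), (0,3), (1,2), (1,3), (2,3). Each pair (i,j) satisfies i < j and arr[i] > arr[j].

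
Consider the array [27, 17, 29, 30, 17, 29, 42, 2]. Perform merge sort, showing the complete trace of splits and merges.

Merge sort trace:

Split: [27, 17, 29, 30, 17, 29, 42, 2] -> [27, 17, 29, 30] and [17, 29, 42, 2]
  Split: [27, 17, 29, 30] -> [27, 17] and [29, 30]
    Split: [27, 17] -> [27] and [17]
    Merge: [27] + [17] -> [17, 27]
    Split: [29, 30] -> [29] and [30]
    Merge: [29] + [30] -> [29, 30]
  Merge: [17, 27] + [29, 30] -> [17, 27, 29, 30]
  Split: [17, 29, 42, 2] -> [17, 29] and [42, 2]
    Split: [17, 29] -> [17] and [29]
    Merge: [17] + [29] -> [17, 29]
    Split: [42, 2] -> [42] and [2]
    Merge: [42] + [2] -> [2, 42]
  Merge: [17, 29] + [2, 42] -> [2, 17, 29, 42]
Merge: [17, 27, 29, 30] + [2, 17, 29, 42] -> [2, 17, 17, 27, 29, 29, 30, 42]

Final sorted array: [2, 17, 17, 27, 29, 29, 30, 42]

The merge sort proceeds by recursively splitting the array and merging sorted halves.
After all merges, the sorted array is [2, 17, 17, 27, 29, 29, 30, 42].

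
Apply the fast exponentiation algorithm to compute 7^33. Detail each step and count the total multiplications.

Computing 7^33 by squaring (build up from 7^1; each line after the first costs one multiplication):

7^1 = 7
7^2 = (7^1)^2 = 7^2 = 49
7^4 = (7^2)^2 = 49^2 = 2401
7^8 = (7^4)^2 = 2401^2 = 5764801
7^16 = (7^8)^2 = 5764801^2 = 33232930569601
7^32 = (7^16)^2 = 33232930569601^2 = 1104427674243920646305299201
7^33 = 7 * 7^32 = 7 * 1104427674243920646305299201 = 7730993719707444524137094407

Result: 7730993719707444524137094407
Multiplications needed: 6 (6 lines after 7^1)

7^33 = 7730993719707444524137094407. Using exponentiation by squaring, this requires 6 multiplications. The key idea: if the exponent is even, square the half-power; if odd, multiply by the base once.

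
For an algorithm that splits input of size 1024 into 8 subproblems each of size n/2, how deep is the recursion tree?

For divide and conquer with division factor 2:

Problem sizes at each level:
Level 0: 1024
Level 1: 512
Level 2: 256
Level 3: 128
Level 4: 64
Level 5: 32
Level 6: 16
Level 7: 8
Level 8: 4
Level 9: 2
Level 10: 1

The root is level 0 and the size-1 base case is level 10 (the tree spans levels 0 through 10, i.e. 11 levels counting the root), so the depth is the number of divisions: log_2(1024) = 10

The recursion tree depth is log_2(1024) = 10. At each level, the problem size is divided by 2, so it takes 10 divisions to reduce to a base case of size 1. The algorithm makes 8 recursive calls at each level.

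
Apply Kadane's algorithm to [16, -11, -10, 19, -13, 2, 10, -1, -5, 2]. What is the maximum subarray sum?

Using Kadane's algorithm on [16, -11, -10, 19, -13, 2, 10, -1, -5, 2]:

Scanning through the array:
Position 1 (value -11): max_ending_here = 5, max_so_far = 16
Position 2 (value -10): max_ending_here = -5, max_so_far = 16
Position 3 (value 19): max_ending_here = 19, max_so_far = 19
Position 4 (value -13): max_ending_here = 6, max_so_far = 19
Position 5 (value 2): max_ending_here = 8, max_so_far = 19
Position 6 (value 10): max_ending_here = 18, max_so_far = 19
Position 7 (value -1): max_ending_here = 17, max_so_far = 19
Position 8 (value -5): max_ending_here = 12, max_so_far = 19
Position 9 (value 2): max_ending_here = 14, max_so_far = 19

Maximum subarray: [19]
Maximum sum: 19

The maximum subarray is [19] with sum 19. This subarray runs from index 3 to index 3.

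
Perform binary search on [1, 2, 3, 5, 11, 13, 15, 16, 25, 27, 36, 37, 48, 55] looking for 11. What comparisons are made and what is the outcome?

Binary search for 11 in [1, 2, 3, 5, 11, 13, 15, 16, 25, 27, 36, 37, 48, 55]:

lo=0, hi=13, mid=6, arr[mid]=15 -> 15 > 11, search left half
lo=0, hi=5, mid=2, arr[mid]=3 -> 3 < 11, search right half
lo=3, hi=5, mid=4, arr[mid]=11 -> Found target at index 4!

Binary search finds 11 at index 4 after 3 comparisons. The search repeatedly halves the search space by comparing with the middle element.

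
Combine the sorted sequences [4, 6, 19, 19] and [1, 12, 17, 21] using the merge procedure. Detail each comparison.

Merging process:

Compare 4 vs 1: take 1 from right. Merged: [1]
Compare 4 vs 12: take 4 from left. Merged: [1, 4]
Compare 6 vs 12: take 6 from left. Merged: [1, 4, 6]
Compare 19 vs 12: take 12 from right. Merged: [1, 4, 6, 12]
Compare 19 vs 17: take 17 from right. Merged: [1, 4, 6, 12, 17]
Compare 19 vs 21: take 19 from left. Merged: [1, 4, 6, 12, 17, 19]
Compare 19 vs 21: take 19 from left. Merged: [1, 4, 6, 12, 17, 19, 19]
Append remaining from right: [21]. Merged: [1, 4, 6, 12, 17, 19, 19, 21]

Final merged array: [1, 4, 6, 12, 17, 19, 19, 21]
Total comparisons: 7

The merged array is [1, 4, 6, 12, 17, 19, 19, 21], requiring 7 comparisons. The merge step runs in O(n) time where n is the total number of elements.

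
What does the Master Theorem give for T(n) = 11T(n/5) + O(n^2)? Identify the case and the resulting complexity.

Master Theorem for T(n) = 11T(n/5) + O(n^2):

a = 11, b = 5, c = 2
log_b(a) = log_5(11) = 1.4899

Case 3: c = 2 > log_5(11) = 1.4899
T(n) = O(n^2) = O(n^2)

For T(n) = 11T(n/5) + O(n^2): log_5(11) = 1.4899. This is Case 3 of the Master Theorem (c > log_b(a), work dominated by root), giving O(n^2).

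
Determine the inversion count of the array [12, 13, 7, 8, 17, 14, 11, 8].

Finding inversions in [12, 13, 7, 8, 17, 14, 11, 8]:

(0, 2): arr[0]=12 > arr[2]=7
(0, 3): arr[0]=12 > arr[3]=8
(0, 6): arr[0]=12 > arr[6]=11
(0, 7): arr[0]=12 > arr[7]=8
(1, 2): arr[1]=13 > arr[2]=7
(1, 3): arr[1]=13 > arr[3]=8
(1, 6): arr[1]=13 > arr[6]=11
(1, 7): arr[1]=13 > arr[7]=8
(4, 5): arr[4]=17 > arr[5]=14
(4, 6): arr[4]=17 > arr[6]=11
(4, 7): arr[4]=17 > arr[7]=8
(5, 6): arr[5]=14 > arr[6]=11
(5, 7): arr[5]=14 > arr[7]=8
(6, 7): arr[6]=11 > arr[7]=8

Total inversions: 14

The array has 14 inversion(s): (0,2), (0,3), (0,6), (0,7), (1,2), (1,3), (1,6), (1,7), (4,5), (4,6), (4,7), (5,6), (5,7), (6,7). Each pair (i,j) satisfies i < j and arr[i] > arr[j].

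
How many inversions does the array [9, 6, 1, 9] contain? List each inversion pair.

Finding inversions in [9, 6, 1, 9]:

(0, 1): arr[0]=9 > arr[1]=6
(0, 2): arr[0]=9 > arr[2]=1
(1, 2): arr[1]=6 > arr[2]=1

Total inversions: 3

The array has 3 inversion(s): (0,1), (0,2), (1,2). Each pair (i,j) satisfies i < j and arr[i] > arr[j].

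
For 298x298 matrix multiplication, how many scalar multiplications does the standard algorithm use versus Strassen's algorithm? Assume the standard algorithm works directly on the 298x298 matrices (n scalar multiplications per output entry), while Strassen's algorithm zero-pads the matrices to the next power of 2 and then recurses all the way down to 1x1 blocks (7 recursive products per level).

Matrix multiplication for 298x298 matrices:

Strassen's algorithm requires power-of-2 dimensions. Pad 298x298 to 512x512 (next power of 2).

Standard algorithm: 298^3 = 26463592 multiplications
Strassen's algorithm: 7^(log2(512)) = 7^9 = 40353607 multiplications
Difference: 26463592 - 40353607 = -13890015 (Strassen uses MORE here due to padding overhead — for small or just-over-power-of-2 n, padding can outweigh the per-level savings)

Standard: 26463592 multiplications (298^3). Strassen: 40353607 multiplications (7^9, after padding to 512x512). Strassen reduces 8 recursive multiplications to 7 at each level.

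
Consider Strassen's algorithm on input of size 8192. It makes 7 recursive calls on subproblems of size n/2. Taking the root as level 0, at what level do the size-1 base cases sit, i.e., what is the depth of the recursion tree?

For divide and conquer with division factor 2:

Problem sizes at each level:
Level 0: 8192
Level 1: 4096
Level 2: 2048
Level 3: 1024
Level 4: 512
Level 5: 256
Level 6: 128
Level 7: 64
Level 8: 32
Level 9: 16
Level 10: 8
Level 11: 4
Level 12: 2
Level 13: 1

The root is level 0 and the size-1 base case is level 13 (the tree spans levels 0 through 13, i.e. 14 levels counting the root), so the depth is the number of divisions: log_2(8192) = 13

The recursion tree depth is log_2(8192) = 13. At each level, the problem size is divided by 2, so it takes 13 divisions to reduce to a base case of size 1. The algorithm makes 7 recursive calls at each level.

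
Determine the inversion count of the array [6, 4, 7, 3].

Finding inversions in [6, 4, 7, 3]:

(0, 1): arr[0]=6 > arr[1]=4
(0, 3): arr[0]=6 > arr[3]=3
(1, 3): arr[1]=4 > arr[3]=3
(2, 3): arr[2]=7 > arr[3]=3

Total inversions: 4

The array has 4 inversion(s): (0,1), (0,3), (1,3), (2,3). Each pair (i,j) satisfies i < j and arr[i] > arr[j].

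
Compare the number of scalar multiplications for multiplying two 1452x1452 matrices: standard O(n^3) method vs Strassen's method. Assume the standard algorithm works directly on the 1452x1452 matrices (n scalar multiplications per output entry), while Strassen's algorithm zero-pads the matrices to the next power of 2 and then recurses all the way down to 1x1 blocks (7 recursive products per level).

Matrix multiplication for 1452x1452 matrices:

Strassen's algorithm requires power-of-2 dimensions. Pad 1452x1452 to 2048x2048 (next power of 2).

Standard algorithm: 1452^3 = 3061257408 multiplications
Strassen's algorithm: 7^(log2(2048)) = 7^11 = 1977326743 multiplications
Savings: 3061257408 - 1977326743 = 1083930665 multiplications

Standard: 3061257408 multiplications (1452^3). Strassen: 1977326743 multiplications (7^11, after padding to 2048x2048). Strassen reduces 8 recursive multiplications to 7 at each level.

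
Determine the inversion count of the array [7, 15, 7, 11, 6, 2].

Finding inversions in [7, 15, 7, 11, 6, 2]:

(0, 4): arr[0]=7 > arr[4]=6
(0, 5): arr[0]=7 > arr[5]=2
(1, 2): arr[1]=15 > arr[2]=7
(1, 3): arr[1]=15 > arr[3]=11
(1, 4): arr[1]=15 > arr[4]=6
(1, 5): arr[1]=15 > arr[5]=2
(2, 4): arr[2]=7 > arr[4]=6
(2, 5): arr[2]=7 > arr[5]=2
(3, 4): arr[3]=11 > arr[4]=6
(3, 5): arr[3]=11 > arr[5]=2
(4, 5): arr[4]=6 > arr[5]=2

Total inversions: 11

The array has 11 inversion(s): (0,4), (0,5), (1,2), (1,3), (1,4), (1,5), (2,4), (2,5), (3,4), (3,5), (4,5). Each pair (i,j) satisfies i < j and arr[i] > arr[j].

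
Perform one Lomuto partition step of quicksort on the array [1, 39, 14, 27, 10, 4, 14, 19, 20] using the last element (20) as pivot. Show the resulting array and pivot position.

Lomuto partition with pivot = 20:

Initial array: [1, 39, 14, 27, 10, 4, 14, 19, 20]

arr[0]=1 <= 20: swap with position 0, array becomes [1, 39, 14, 27, 10, 4, 14, 19, 20]
arr[1]=39 > 20: no swap
arr[2]=14 <= 20: swap with position 1, array becomes [1, 14, 39, 27, 10, 4, 14, 19, 20]
arr[3]=27 > 20: no swap
arr[4]=10 <= 20: swap with position 2, array becomes [1, 14, 10, 27, 39, 4, 14, 19, 20]
arr[5]=4 <= 20: swap with position 3, array becomes [1, 14, 10, 4, 39, 27, 14, 19, 20]
arr[6]=14 <= 20: swap with position 4, array becomes [1, 14, 10, 4, 14, 27, 39, 19, 20]
arr[7]=19 <= 20: swap with position 5, array becomes [1, 14, 10, 4, 14, 19, 39, 27, 20]

Place pivot at position 6: [1, 14, 10, 4, 14, 19, 20, 27, 39]
Pivot position: 6

After partitioning with pivot 20, the array becomes [1, 14, 10, 4, 14, 19, 20, 27, 39]. The pivot is placed at index 6. All elements to the left of the pivot are <= 20, and all elements to the right are > 20.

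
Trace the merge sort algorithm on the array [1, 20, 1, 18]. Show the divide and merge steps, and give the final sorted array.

Merge sort trace:

Split: [1, 20, 1, 18] -> [1, 20] and [1, 18]
  Split: [1, 20] -> [1] and [20]
  Merge: [1] + [20] -> [1, 20]
  Split: [1, 18] -> [1] and [18]
  Merge: [1] + [18] -> [1, 18]
Merge: [1, 20] + [1, 18] -> [1, 1, 18, 20]

Final sorted array: [1, 1, 18, 20]

The merge sort proceeds by recursively splitting the array and merging sorted halves.
After all merges, the sorted array is [1, 1, 18, 20].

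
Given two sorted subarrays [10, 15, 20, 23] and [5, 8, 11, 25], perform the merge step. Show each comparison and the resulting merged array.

Merging process:

Compare 10 vs 5: take 5 from right. Merged: [5]
Compare 10 vs 8: take 8 from right. Merged: [5, 8]
Compare 10 vs 11: take 10 from left. Merged: [5, 8, 10]
Compare 15 vs 11: take 11 from right. Merged: [5, 8, 10, 11]
Compare 15 vs 25: take 15 from left. Merged: [5, 8, 10, 11, 15]
Compare 20 vs 25: take 20 from left. Merged: [5, 8, 10, 11, 15, 20]
Compare 23 vs 25: take 23 from left. Merged: [5, 8, 10, 11, 15, 20, 23]
Append remaining from right: [25]. Merged: [5, 8, 10, 11, 15, 20, 23, 25]

Final merged array: [5, 8, 10, 11, 15, 20, 23, 25]
Total comparisons: 7

The merged array is [5, 8, 10, 11, 15, 20, 23, 25], requiring 7 comparisons. The merge step runs in O(n) time where n is the total number of elements.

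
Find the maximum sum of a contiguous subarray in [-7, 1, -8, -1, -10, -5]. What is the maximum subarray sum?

Using Kadane's algorithm on [-7, 1, -8, -1, -10, -5]:

Scanning through the array:
Position 1 (value 1): max_ending_here = 1, max_so_far = 1
Position 2 (value -8): max_ending_here = -7, max_so_far = 1
Position 3 (value -1): max_ending_here = -1, max_so_far = 1
Position 4 (value -10): max_ending_here = -10, max_so_far = 1
Position 5 (value -5): max_ending_here = -5, max_so_far = 1

Maximum subarray: [1]
Maximum sum: 1

The maximum subarray is [1] with sum 1. This subarray runs from index 1 to index 1.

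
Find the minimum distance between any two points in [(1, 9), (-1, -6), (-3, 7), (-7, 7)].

Computing all pairwise distances among 4 points:

d((1, 9), (-1, -6)) = 15.1327
d((1, 9), (-3, 7)) = 4.4721
d((1, 9), (-7, 7)) = 8.2462
d((-1, -6), (-3, 7)) = 13.1529
d((-1, -6), (-7, 7)) = 14.3178
d((-3, 7), (-7, 7)) = 4.0 <-- minimum

Closest pair: (-3, 7) and (-7, 7) with distance 4.0

The closest pair is (-3, 7) and (-7, 7) with Euclidean distance 4.0. For 4 points, brute-force pairwise comparison is shown above. For large n, the divide-and-conquer algorithm (sort by x, recurse on halves, check the dividing strip) achieves O(n log n).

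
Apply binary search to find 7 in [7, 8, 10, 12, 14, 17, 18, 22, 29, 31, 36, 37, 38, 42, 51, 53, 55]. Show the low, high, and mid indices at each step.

Binary search for 7 in [7, 8, 10, 12, 14, 17, 18, 22, 29, 31, 36, 37, 38, 42, 51, 53, 55]:

lo=0, hi=16, mid=8, arr[mid]=29 -> 29 > 7, search left half
lo=0, hi=7, mid=3, arr[mid]=12 -> 12 > 7, search left half
lo=0, hi=2, mid=1, arr[mid]=8 -> 8 > 7, search left half
lo=0, hi=0, mid=0, arr[mid]=7 -> Found target at index 0!

Binary search finds 7 at index 0 after 4 comparisons. The search repeatedly halves the search space by comparing with the middle element.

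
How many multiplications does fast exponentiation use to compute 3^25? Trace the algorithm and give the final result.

Computing 3^25 by squaring (build up from 3^1; each line after the first costs one multiplication):

3^1 = 3
3^2 = (3^1)^2 = 3^2 = 9
3^3 = 3 * 3^2 = 3 * 9 = 27
3^6 = (3^3)^2 = 27^2 = 729
3^12 = (3^6)^2 = 729^2 = 531441
3^24 = (3^12)^2 = 531441^2 = 282429536481
3^25 = 3 * 3^24 = 3 * 282429536481 = 847288609443

Result: 847288609443
Multiplications needed: 6 (6 lines after 3^1)

3^25 = 847288609443. Using exponentiation by squaring, this requires 6 multiplications. The key idea: if the exponent is even, square the half-power; if odd, multiply by the base once.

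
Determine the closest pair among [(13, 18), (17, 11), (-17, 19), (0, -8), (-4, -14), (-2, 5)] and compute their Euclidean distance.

Computing all pairwise distances among 6 points:

d((13, 18), (17, 11)) = 8.0623
d((13, 18), (-17, 19)) = 30.0167
d((13, 18), (0, -8)) = 29.0689
d((13, 18), (-4, -14)) = 36.2353
d((13, 18), (-2, 5)) = 19.8494
d((17, 11), (-17, 19)) = 34.9285
d((17, 11), (0, -8)) = 25.4951
d((17, 11), (-4, -14)) = 32.6497
d((17, 11), (-2, 5)) = 19.9249
d((-17, 19), (0, -8)) = 31.9061
d((-17, 19), (-4, -14)) = 35.4683
d((-17, 19), (-2, 5)) = 20.5183
d((0, -8), (-4, -14)) = 7.2111 <-- minimum
d((0, -8), (-2, 5)) = 13.1529
d((-4, -14), (-2, 5)) = 19.105

Closest pair: (0, -8) and (-4, -14) with distance 7.2111

The closest pair is (0, -8) and (-4, -14) with Euclidean distance 7.2111. For 6 points, brute-force pairwise comparison is shown above. For large n, the divide-and-conquer algorithm (sort by x, recurse on halves, check the dividing strip) achieves O(n log n).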